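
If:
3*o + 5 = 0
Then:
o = -5/3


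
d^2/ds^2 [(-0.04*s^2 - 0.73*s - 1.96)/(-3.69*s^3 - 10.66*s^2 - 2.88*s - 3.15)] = (1.089288*s^6 + 59.6385180000001*s^5 + 489.989196*s^4 + 1374.985184*s^3 + 1351.449708*s^2 + 77.2730280000001*s - 111.566952)/(50.243409*s^9 + 435.442878*s^8 + 1375.589196*s^7 + 2019.743353*s^6 + 1817.069652*s^5 + 1539.965412*s^4 + 713.975067*s^3 + 395.70363*s^2 + 85.7304*s + 31.255875)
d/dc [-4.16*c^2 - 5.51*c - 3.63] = -8.32*c - 5.51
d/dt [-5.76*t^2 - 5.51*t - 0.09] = -11.52*t - 5.51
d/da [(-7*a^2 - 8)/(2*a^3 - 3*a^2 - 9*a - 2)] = (14*a^4 + 111*a^2 - 20*a - 72)/(4*a^6 - 12*a^5 - 27*a^4 + 46*a^3 + 93*a^2 + 36*a + 4)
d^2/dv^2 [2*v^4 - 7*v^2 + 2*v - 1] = 24*v^2 - 14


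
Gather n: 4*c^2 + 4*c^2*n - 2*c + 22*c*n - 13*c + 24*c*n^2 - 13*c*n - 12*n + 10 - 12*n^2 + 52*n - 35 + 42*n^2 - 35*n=4*c^2 - 15*c + n^2*(24*c + 30) + n*(4*c^2 + 9*c + 5) - 25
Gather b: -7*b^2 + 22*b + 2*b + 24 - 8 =-7*b^2 + 24*b + 16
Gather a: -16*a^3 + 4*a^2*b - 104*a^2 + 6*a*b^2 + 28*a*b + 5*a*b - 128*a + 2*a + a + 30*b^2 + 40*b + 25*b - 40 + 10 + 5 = -16*a^3 + a^2*(4*b - 104) + a*(6*b^2 + 33*b - 125) + 30*b^2 + 65*b - 25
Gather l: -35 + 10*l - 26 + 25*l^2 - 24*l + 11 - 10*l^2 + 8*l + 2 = 15*l^2 - 6*l - 48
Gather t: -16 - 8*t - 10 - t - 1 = -9*t - 27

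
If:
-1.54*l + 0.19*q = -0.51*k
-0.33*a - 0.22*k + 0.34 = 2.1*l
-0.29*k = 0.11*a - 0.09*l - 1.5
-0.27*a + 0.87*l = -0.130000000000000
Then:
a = -0.52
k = 5.27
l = -0.31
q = -16.66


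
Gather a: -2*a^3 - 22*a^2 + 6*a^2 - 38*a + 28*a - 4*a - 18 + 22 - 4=-2*a^3 - 16*a^2 - 14*a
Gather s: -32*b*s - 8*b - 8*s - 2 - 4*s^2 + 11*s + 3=-8*b - 4*s^2 + s*(3 - 32*b) + 1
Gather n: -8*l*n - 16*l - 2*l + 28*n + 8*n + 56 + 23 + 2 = -18*l + n*(36 - 8*l) + 81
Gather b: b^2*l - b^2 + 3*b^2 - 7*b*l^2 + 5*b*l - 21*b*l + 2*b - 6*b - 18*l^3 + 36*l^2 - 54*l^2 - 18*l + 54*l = b^2*(l + 2) + b*(-7*l^2 - 16*l - 4) - 18*l^3 - 18*l^2 + 36*l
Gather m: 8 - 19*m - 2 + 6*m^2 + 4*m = 6*m^2 - 15*m + 6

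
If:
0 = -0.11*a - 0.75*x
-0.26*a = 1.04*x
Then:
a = 0.00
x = 0.00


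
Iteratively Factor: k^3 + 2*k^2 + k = (k + 1)*(k^2 + k) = k*(k + 1)*(k + 1)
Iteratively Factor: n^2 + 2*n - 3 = (n - 1)*(n + 3)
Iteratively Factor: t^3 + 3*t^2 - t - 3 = (t + 1)*(t^2 + 2*t - 3) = (t + 1)*(t + 3)*(t - 1)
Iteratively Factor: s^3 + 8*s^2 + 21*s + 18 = (s + 3)*(s^2 + 5*s + 6) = (s + 3)^2*(s + 2)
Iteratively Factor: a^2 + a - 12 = (a + 4)*(a - 3)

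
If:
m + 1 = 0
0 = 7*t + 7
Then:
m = -1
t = -1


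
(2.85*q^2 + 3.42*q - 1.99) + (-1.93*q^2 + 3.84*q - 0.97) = 0.92*q^2 + 7.26*q - 2.96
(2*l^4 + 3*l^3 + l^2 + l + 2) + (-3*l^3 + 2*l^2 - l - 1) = 2*l^4 + 3*l^2 + 1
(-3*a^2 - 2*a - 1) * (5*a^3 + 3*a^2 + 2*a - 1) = -15*a^5 - 19*a^4 - 17*a^3 - 4*a^2 + 1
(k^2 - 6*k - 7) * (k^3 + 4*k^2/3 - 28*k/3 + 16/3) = k^5 - 14*k^4/3 - 73*k^3/3 + 52*k^2 + 100*k/3 - 112/3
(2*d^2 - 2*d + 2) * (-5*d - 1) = -10*d^3 + 8*d^2 - 8*d - 2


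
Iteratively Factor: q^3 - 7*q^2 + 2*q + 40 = (q - 4)*(q^2 - 3*q - 10) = (q - 4)*(q + 2)*(q - 5)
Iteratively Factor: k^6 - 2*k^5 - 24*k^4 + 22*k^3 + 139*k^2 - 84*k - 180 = (k - 2)*(k^5 - 24*k^3 - 26*k^2 + 87*k + 90) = (k - 2)*(k + 1)*(k^4 - k^3 - 23*k^2 - 3*k + 90) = (k - 5)*(k - 2)*(k + 1)*(k^3 + 4*k^2 - 3*k - 18) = (k - 5)*(k - 2)*(k + 1)*(k + 3)*(k^2 + k - 6) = (k - 5)*(k - 2)^2*(k + 1)*(k + 3)*(k + 3)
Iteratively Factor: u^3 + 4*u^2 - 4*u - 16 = (u + 2)*(u^2 + 2*u - 8) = (u + 2)*(u + 4)*(u - 2)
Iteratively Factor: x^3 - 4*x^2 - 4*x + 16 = (x - 4)*(x^2 - 4) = (x - 4)*(x - 2)*(x + 2)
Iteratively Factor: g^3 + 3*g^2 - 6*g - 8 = (g - 2)*(g^2 + 5*g + 4) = (g - 2)*(g + 1)*(g + 4)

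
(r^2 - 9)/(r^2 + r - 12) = (r + 3)/(r + 4)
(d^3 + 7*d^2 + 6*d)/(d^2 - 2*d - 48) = d*(d + 1)/(d - 8)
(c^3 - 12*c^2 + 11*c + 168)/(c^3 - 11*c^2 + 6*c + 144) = (c - 7)/(c - 6)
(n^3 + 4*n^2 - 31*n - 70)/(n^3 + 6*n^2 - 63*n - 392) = (n^2 - 3*n - 10)/(n^2 - n - 56)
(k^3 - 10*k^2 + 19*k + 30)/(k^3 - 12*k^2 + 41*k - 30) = (k + 1)/(k - 1)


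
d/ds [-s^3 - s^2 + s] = -3*s^2 - 2*s + 1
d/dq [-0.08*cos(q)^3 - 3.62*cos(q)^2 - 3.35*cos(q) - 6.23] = (0.24*cos(q)^2 + 7.24*cos(q) + 3.35)*sin(q)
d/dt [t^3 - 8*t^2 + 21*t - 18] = 3*t^2 - 16*t + 21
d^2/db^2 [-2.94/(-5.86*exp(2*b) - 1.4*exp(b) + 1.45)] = (2.94*(11.72*exp(b) + 1.4)*(23.44*exp(b) + 2.8)*exp(b) - (68.9136*exp(b) + 4.116)*(5.86*exp(2*b) + 1.4*exp(b) - 1.45))*exp(b)/(5.86*exp(2*b) + 1.4*exp(b) - 1.45)^3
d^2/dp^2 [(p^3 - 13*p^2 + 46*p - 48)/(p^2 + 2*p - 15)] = 182/(p^3 + 15*p^2 + 75*p + 125)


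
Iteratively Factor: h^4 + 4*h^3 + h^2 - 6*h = (h - 1)*(h^3 + 5*h^2 + 6*h) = (h - 1)*(h + 3)*(h^2 + 2*h) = h*(h - 1)*(h + 3)*(h + 2)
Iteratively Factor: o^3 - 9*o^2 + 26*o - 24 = (o - 4)*(o^2 - 5*o + 6) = (o - 4)*(o - 3)*(o - 2)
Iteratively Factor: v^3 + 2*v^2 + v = (v + 1)*(v^2 + v) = v*(v + 1)*(v + 1)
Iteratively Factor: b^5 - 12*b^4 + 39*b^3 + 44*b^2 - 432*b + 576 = (b - 3)*(b^4 - 9*b^3 + 12*b^2 + 80*b - 192) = (b - 3)*(b + 3)*(b^3 - 12*b^2 + 48*b - 64) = (b - 4)*(b - 3)*(b + 3)*(b^2 - 8*b + 16) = (b - 4)^2*(b - 3)*(b + 3)*(b - 4)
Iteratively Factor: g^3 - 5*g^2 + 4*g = (g - 1)*(g^2 - 4*g) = (g - 4)*(g - 1)*(g)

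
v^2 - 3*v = v*(v - 3)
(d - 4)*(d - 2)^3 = d^4 - 10*d^3 + 36*d^2 - 56*d + 32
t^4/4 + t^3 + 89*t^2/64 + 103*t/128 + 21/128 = (t/4 + 1/4)*(t + 1/2)*(t + 3/4)*(t + 7/4)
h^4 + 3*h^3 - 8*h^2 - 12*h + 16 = (h - 2)*(h - 1)*(h + 2)*(h + 4)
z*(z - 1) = z^2 - z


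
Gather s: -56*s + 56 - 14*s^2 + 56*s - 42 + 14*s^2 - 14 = 0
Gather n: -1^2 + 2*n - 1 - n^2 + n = -n^2 + 3*n - 2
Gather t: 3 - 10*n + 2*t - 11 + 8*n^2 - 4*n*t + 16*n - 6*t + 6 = 8*n^2 + 6*n + t*(-4*n - 4) - 2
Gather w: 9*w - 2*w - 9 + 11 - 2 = 7*w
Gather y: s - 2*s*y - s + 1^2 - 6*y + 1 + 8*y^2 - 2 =8*y^2 + y*(-2*s - 6)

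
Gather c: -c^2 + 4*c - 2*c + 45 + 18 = -c^2 + 2*c + 63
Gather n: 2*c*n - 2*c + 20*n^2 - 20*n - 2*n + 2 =-2*c + 20*n^2 + n*(2*c - 22) + 2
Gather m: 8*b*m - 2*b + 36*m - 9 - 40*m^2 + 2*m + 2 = -2*b - 40*m^2 + m*(8*b + 38) - 7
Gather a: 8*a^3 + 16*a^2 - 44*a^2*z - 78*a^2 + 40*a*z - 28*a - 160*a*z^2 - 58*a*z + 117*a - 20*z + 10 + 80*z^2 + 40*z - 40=8*a^3 + a^2*(-44*z - 62) + a*(-160*z^2 - 18*z + 89) + 80*z^2 + 20*z - 30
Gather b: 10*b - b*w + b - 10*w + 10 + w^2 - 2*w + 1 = b*(11 - w) + w^2 - 12*w + 11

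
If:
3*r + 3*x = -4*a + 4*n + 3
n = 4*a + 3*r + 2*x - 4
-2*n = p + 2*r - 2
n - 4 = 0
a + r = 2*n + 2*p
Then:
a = -58/17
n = 4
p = -98/17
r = -2/17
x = 11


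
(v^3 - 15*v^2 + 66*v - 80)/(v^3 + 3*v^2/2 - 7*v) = 2*(v^2 - 13*v + 40)/(v*(2*v + 7))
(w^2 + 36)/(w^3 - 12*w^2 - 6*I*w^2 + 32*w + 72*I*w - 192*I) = (w + 6*I)/(w^2 - 12*w + 32)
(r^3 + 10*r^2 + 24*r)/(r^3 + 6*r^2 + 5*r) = (r^2 + 10*r + 24)/(r^2 + 6*r + 5)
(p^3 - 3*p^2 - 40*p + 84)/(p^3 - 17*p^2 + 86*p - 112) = (p + 6)/(p - 8)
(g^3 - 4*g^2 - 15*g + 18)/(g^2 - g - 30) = (g^2 + 2*g - 3)/(g + 5)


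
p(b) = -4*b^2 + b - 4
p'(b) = 1 - 8*b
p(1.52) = -11.72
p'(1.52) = -11.16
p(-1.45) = -13.86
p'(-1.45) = 12.60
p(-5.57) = -133.67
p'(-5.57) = 45.56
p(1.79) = -15.03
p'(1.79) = -13.32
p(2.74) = -31.29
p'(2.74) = -20.92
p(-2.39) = -29.24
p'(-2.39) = 20.12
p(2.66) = -29.64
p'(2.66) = -20.28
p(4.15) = -68.74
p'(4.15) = -32.20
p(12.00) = -568.00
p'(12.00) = -95.00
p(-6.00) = -154.00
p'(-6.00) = 49.00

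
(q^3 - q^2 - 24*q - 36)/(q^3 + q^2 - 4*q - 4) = (q^2 - 3*q - 18)/(q^2 - q - 2)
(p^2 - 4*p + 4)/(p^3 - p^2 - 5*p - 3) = (-p^2 + 4*p - 4)/(-p^3 + p^2 + 5*p + 3)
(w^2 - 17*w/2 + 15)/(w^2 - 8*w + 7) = (w^2 - 17*w/2 + 15)/(w^2 - 8*w + 7)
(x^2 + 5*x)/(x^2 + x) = (x + 5)/(x + 1)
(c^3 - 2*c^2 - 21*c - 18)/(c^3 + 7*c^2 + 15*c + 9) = (c - 6)/(c + 3)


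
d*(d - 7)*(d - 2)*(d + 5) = d^4 - 4*d^3 - 31*d^2 + 70*d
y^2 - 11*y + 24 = (y - 8)*(y - 3)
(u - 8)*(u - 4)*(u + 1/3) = u^3 - 35*u^2/3 + 28*u + 32/3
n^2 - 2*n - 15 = (n - 5)*(n + 3)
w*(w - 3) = w^2 - 3*w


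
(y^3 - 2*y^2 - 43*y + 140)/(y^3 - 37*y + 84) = (y - 5)/(y - 3)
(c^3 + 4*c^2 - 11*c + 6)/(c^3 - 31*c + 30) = (c - 1)/(c - 5)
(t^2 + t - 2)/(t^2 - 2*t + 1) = (t + 2)/(t - 1)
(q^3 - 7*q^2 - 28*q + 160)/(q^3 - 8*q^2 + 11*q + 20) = (q^2 - 3*q - 40)/(q^2 - 4*q - 5)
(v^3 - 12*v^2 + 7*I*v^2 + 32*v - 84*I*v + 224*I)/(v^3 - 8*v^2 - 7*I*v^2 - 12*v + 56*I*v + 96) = (v^2 + v*(-4 + 7*I) - 28*I)/(v^2 - 7*I*v - 12)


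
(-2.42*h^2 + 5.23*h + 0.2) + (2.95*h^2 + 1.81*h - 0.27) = 0.53*h^2 + 7.04*h - 0.07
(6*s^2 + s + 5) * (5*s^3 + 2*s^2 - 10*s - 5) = 30*s^5 + 17*s^4 - 33*s^3 - 30*s^2 - 55*s - 25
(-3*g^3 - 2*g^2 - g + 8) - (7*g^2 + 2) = -3*g^3 - 9*g^2 - g + 6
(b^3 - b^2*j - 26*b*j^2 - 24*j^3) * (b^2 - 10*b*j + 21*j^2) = b^5 - 11*b^4*j + 5*b^3*j^2 + 215*b^2*j^3 - 306*b*j^4 - 504*j^5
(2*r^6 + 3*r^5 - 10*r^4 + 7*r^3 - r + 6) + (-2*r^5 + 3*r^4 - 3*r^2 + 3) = 2*r^6 + r^5 - 7*r^4 + 7*r^3 - 3*r^2 - r + 9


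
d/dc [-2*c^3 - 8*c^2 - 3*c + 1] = -6*c^2 - 16*c - 3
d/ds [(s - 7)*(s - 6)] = 2*s - 13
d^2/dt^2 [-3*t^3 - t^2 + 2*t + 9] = -18*t - 2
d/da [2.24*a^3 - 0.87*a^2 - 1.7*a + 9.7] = 6.72*a^2 - 1.74*a - 1.7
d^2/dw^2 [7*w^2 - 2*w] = 14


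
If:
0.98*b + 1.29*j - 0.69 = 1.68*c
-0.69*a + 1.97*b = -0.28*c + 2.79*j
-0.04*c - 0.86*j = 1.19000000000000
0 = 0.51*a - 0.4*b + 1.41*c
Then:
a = 4.09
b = -0.21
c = -1.54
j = -1.31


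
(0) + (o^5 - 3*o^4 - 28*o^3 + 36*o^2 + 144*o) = o^5 - 3*o^4 - 28*o^3 + 36*o^2 + 144*o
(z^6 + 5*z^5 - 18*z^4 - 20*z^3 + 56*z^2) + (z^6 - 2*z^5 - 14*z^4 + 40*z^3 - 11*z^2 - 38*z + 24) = 2*z^6 + 3*z^5 - 32*z^4 + 20*z^3 + 45*z^2 - 38*z + 24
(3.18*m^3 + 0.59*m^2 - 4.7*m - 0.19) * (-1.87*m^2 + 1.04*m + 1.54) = -5.9466*m^5 + 2.2039*m^4 + 14.2998*m^3 - 3.6241*m^2 - 7.4356*m - 0.2926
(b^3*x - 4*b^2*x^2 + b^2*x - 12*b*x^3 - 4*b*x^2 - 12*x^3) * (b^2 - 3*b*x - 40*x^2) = b^5*x - 7*b^4*x^2 + b^4*x - 40*b^3*x^3 - 7*b^3*x^2 + 196*b^2*x^4 - 40*b^2*x^3 + 480*b*x^5 + 196*b*x^4 + 480*x^5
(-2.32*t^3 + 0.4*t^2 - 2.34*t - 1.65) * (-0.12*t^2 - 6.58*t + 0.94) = 0.2784*t^5 + 15.2176*t^4 - 4.532*t^3 + 15.9712*t^2 + 8.6574*t - 1.551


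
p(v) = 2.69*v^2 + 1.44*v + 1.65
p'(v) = 5.38*v + 1.44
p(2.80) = 26.77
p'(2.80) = 16.50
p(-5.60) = 77.94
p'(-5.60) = -28.69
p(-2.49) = 14.74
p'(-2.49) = -11.96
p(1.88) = 13.86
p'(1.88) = 11.55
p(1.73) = 12.19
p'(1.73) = 10.75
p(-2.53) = 15.23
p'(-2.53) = -12.17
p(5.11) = 79.25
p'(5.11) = 28.93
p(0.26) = 2.21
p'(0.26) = 2.84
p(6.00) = 107.13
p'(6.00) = 33.72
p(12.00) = 406.29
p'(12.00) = 66.00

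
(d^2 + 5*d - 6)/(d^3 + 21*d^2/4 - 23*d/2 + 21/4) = 4*(d + 6)/(4*d^2 + 25*d - 21)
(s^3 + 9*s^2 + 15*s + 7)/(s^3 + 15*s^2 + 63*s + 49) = (s + 1)/(s + 7)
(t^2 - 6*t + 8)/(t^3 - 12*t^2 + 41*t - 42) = (t - 4)/(t^2 - 10*t + 21)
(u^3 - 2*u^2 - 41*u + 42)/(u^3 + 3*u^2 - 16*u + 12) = (u - 7)/(u - 2)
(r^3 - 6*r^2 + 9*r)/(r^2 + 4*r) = (r^2 - 6*r + 9)/(r + 4)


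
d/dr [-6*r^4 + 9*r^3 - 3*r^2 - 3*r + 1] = -24*r^3 + 27*r^2 - 6*r - 3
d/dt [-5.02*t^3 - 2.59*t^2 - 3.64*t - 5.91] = -15.06*t^2 - 5.18*t - 3.64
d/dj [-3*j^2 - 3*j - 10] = -6*j - 3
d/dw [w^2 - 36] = 2*w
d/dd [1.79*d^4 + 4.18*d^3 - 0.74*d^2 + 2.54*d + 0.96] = 7.16*d^3 + 12.54*d^2 - 1.48*d + 2.54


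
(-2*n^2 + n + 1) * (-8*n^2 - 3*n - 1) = 16*n^4 - 2*n^3 - 9*n^2 - 4*n - 1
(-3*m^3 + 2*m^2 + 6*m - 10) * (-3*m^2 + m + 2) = 9*m^5 - 9*m^4 - 22*m^3 + 40*m^2 + 2*m - 20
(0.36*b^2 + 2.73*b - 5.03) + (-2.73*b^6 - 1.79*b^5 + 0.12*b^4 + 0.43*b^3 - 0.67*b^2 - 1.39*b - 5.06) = -2.73*b^6 - 1.79*b^5 + 0.12*b^4 + 0.43*b^3 - 0.31*b^2 + 1.34*b - 10.09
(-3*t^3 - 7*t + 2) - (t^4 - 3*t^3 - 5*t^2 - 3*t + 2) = -t^4 + 5*t^2 - 4*t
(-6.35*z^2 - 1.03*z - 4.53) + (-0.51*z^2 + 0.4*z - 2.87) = -6.86*z^2 - 0.63*z - 7.4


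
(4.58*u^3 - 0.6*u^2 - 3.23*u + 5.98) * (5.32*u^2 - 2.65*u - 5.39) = 24.3656*u^5 - 15.329*u^4 - 40.2798*u^3 + 43.6071*u^2 + 1.5627*u - 32.2322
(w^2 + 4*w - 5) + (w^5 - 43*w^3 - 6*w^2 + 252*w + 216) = w^5 - 43*w^3 - 5*w^2 + 256*w + 211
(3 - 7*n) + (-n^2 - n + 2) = -n^2 - 8*n + 5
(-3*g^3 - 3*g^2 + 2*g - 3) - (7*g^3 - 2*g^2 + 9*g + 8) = -10*g^3 - g^2 - 7*g - 11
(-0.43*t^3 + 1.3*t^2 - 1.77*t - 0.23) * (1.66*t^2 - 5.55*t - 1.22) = -0.7138*t^5 + 4.5445*t^4 - 9.6286*t^3 + 7.8557*t^2 + 3.4359*t + 0.2806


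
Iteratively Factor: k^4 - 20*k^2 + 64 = (k + 2)*(k^3 - 2*k^2 - 16*k + 32) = (k - 4)*(k + 2)*(k^2 + 2*k - 8) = (k - 4)*(k - 2)*(k + 2)*(k + 4)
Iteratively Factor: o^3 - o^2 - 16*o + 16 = (o - 1)*(o^2 - 16) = (o - 4)*(o - 1)*(o + 4)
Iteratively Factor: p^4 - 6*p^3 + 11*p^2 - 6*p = (p - 3)*(p^3 - 3*p^2 + 2*p) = (p - 3)*(p - 2)*(p^2 - p) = p*(p - 3)*(p - 2)*(p - 1)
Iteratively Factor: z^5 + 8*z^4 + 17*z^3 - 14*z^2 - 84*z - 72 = (z + 2)*(z^4 + 6*z^3 + 5*z^2 - 24*z - 36) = (z - 2)*(z + 2)*(z^3 + 8*z^2 + 21*z + 18) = (z - 2)*(z + 2)^2*(z^2 + 6*z + 9) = (z - 2)*(z + 2)^2*(z + 3)*(z + 3)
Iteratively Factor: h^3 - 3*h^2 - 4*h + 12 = (h + 2)*(h^2 - 5*h + 6) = (h - 3)*(h + 2)*(h - 2)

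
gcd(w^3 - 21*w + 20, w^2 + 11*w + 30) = w + 5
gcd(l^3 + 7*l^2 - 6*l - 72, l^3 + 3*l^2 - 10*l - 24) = l^2 + l - 12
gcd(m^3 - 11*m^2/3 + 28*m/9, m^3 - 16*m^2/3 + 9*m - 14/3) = m - 7/3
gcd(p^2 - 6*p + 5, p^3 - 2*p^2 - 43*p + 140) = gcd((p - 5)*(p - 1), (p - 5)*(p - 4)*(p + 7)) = p - 5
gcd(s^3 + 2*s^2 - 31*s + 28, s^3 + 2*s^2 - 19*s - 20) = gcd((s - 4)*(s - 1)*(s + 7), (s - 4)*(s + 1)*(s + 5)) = s - 4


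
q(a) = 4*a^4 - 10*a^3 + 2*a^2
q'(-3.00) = -714.00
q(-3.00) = 612.00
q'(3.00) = 174.00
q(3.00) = 72.00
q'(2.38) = 55.29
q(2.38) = 4.86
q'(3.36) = 281.68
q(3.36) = 153.07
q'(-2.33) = -374.58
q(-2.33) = 255.24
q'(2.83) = 133.70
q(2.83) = 45.94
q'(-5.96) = -4476.83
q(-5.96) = 7235.27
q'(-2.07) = -278.74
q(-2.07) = 170.71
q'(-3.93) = -1450.24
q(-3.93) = 1592.05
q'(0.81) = -7.94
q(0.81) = -2.28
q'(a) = 16*a^3 - 30*a^2 + 4*a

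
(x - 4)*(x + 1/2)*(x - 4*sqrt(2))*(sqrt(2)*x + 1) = sqrt(2)*x^4 - 7*x^3 - 7*sqrt(2)*x^3/2 - 6*sqrt(2)*x^2 + 49*x^2/2 + 14*x + 14*sqrt(2)*x + 8*sqrt(2)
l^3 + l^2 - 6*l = l*(l - 2)*(l + 3)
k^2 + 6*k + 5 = (k + 1)*(k + 5)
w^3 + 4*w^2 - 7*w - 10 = (w - 2)*(w + 1)*(w + 5)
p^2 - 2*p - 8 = (p - 4)*(p + 2)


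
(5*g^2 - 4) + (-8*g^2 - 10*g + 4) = -3*g^2 - 10*g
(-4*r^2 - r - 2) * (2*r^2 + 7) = -8*r^4 - 2*r^3 - 32*r^2 - 7*r - 14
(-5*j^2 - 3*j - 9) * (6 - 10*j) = 50*j^3 + 72*j - 54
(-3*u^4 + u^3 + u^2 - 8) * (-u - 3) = 3*u^5 + 8*u^4 - 4*u^3 - 3*u^2 + 8*u + 24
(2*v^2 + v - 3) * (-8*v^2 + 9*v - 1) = -16*v^4 + 10*v^3 + 31*v^2 - 28*v + 3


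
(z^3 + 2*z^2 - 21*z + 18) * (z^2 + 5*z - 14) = z^5 + 7*z^4 - 25*z^3 - 115*z^2 + 384*z - 252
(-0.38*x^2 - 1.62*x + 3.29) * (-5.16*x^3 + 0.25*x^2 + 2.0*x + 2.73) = 1.9608*x^5 + 8.2642*x^4 - 18.1414*x^3 - 3.4549*x^2 + 2.1574*x + 8.9817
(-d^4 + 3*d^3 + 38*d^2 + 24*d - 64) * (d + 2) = -d^5 + d^4 + 44*d^3 + 100*d^2 - 16*d - 128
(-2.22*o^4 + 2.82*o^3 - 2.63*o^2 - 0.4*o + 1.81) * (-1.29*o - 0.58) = 2.8638*o^5 - 2.3502*o^4 + 1.7571*o^3 + 2.0414*o^2 - 2.1029*o - 1.0498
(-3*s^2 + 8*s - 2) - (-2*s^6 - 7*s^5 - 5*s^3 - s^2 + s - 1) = 2*s^6 + 7*s^5 + 5*s^3 - 2*s^2 + 7*s - 1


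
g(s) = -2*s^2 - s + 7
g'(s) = -4*s - 1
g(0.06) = 6.93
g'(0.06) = -1.24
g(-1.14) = 5.54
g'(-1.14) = 3.56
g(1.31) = 2.26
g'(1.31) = -6.24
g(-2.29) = -1.20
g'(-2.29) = 8.16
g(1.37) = 1.88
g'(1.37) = -6.48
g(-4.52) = -29.34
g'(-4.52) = 17.08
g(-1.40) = 4.48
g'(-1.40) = 4.60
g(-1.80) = 2.32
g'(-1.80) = 6.20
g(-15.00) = -428.00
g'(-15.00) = 59.00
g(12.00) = -293.00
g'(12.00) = -49.00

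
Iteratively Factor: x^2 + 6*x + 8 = (x + 2)*(x + 4)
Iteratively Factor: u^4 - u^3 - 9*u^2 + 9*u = (u - 1)*(u^3 - 9*u) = (u - 1)*(u + 3)*(u^2 - 3*u) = u*(u - 1)*(u + 3)*(u - 3)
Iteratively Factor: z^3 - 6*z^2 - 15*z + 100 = (z + 4)*(z^2 - 10*z + 25) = (z - 5)*(z + 4)*(z - 5)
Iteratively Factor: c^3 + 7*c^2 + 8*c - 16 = (c - 1)*(c^2 + 8*c + 16) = (c - 1)*(c + 4)*(c + 4)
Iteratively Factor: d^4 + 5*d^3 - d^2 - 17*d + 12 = (d - 1)*(d^3 + 6*d^2 + 5*d - 12) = (d - 1)*(d + 4)*(d^2 + 2*d - 3) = (d - 1)^2*(d + 4)*(d + 3)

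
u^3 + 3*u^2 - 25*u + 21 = (u - 3)*(u - 1)*(u + 7)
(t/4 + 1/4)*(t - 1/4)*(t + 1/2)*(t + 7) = t^4/4 + 33*t^3/16 + 71*t^2/32 + 3*t/16 - 7/32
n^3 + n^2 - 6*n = n*(n - 2)*(n + 3)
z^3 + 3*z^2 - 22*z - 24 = (z - 4)*(z + 1)*(z + 6)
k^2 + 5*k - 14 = (k - 2)*(k + 7)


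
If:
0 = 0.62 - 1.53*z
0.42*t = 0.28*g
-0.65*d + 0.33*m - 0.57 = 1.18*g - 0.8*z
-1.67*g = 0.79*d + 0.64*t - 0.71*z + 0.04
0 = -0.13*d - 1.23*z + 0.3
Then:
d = -1.53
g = 0.69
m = 0.22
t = 0.46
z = 0.41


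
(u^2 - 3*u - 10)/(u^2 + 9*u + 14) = (u - 5)/(u + 7)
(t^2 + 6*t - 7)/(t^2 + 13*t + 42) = (t - 1)/(t + 6)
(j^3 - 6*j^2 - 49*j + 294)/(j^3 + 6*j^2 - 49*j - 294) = (j - 6)/(j + 6)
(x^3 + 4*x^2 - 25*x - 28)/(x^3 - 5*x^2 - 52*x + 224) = (x + 1)/(x - 8)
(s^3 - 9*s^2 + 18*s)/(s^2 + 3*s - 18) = s*(s - 6)/(s + 6)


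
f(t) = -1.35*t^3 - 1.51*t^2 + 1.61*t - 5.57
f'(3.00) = -43.90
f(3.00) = -50.78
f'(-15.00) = -864.34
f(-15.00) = 4186.78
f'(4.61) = -98.38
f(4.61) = -162.50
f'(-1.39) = -2.02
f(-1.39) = -7.10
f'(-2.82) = -22.08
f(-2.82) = 8.16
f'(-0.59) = 1.98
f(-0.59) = -6.77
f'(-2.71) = -19.95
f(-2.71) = 5.85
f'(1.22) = -8.10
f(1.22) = -8.30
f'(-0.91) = 1.00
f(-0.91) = -7.27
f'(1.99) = -20.44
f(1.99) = -18.98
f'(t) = -4.05*t^2 - 3.02*t + 1.61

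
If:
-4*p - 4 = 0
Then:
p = -1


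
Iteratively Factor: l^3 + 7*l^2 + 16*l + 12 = (l + 2)*(l^2 + 5*l + 6) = (l + 2)^2*(l + 3)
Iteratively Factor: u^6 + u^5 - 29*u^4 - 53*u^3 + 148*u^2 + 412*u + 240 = (u - 5)*(u^5 + 6*u^4 + u^3 - 48*u^2 - 92*u - 48) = (u - 5)*(u + 4)*(u^4 + 2*u^3 - 7*u^2 - 20*u - 12) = (u - 5)*(u + 2)*(u + 4)*(u^3 - 7*u - 6) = (u - 5)*(u + 1)*(u + 2)*(u + 4)*(u^2 - u - 6) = (u - 5)*(u - 3)*(u + 1)*(u + 2)*(u + 4)*(u + 2)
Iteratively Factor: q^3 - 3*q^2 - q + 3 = (q - 3)*(q^2 - 1) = (q - 3)*(q - 1)*(q + 1)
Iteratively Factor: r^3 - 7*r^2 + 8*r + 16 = (r + 1)*(r^2 - 8*r + 16) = (r - 4)*(r + 1)*(r - 4)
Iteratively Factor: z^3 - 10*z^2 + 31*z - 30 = (z - 5)*(z^2 - 5*z + 6) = (z - 5)*(z - 2)*(z - 3)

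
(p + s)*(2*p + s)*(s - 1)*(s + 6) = 2*p^2*s^2 + 10*p^2*s - 12*p^2 + 3*p*s^3 + 15*p*s^2 - 18*p*s + s^4 + 5*s^3 - 6*s^2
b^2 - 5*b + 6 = (b - 3)*(b - 2)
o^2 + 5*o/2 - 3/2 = (o - 1/2)*(o + 3)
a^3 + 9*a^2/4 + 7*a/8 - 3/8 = (a - 1/4)*(a + 1)*(a + 3/2)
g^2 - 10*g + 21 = (g - 7)*(g - 3)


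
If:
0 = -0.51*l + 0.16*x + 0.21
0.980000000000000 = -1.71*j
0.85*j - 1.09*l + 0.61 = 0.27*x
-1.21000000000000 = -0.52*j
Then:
No Solution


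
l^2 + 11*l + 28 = (l + 4)*(l + 7)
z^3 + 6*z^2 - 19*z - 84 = (z - 4)*(z + 3)*(z + 7)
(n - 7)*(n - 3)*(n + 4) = n^3 - 6*n^2 - 19*n + 84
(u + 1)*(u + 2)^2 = u^3 + 5*u^2 + 8*u + 4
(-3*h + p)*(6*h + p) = -18*h^2 + 3*h*p + p^2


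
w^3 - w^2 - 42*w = w*(w - 7)*(w + 6)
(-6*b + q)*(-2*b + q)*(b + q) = 12*b^3 + 4*b^2*q - 7*b*q^2 + q^3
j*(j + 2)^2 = j^3 + 4*j^2 + 4*j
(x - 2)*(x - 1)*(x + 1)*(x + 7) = x^4 + 5*x^3 - 15*x^2 - 5*x + 14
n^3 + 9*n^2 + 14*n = n*(n + 2)*(n + 7)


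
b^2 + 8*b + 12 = (b + 2)*(b + 6)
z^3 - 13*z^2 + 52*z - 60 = (z - 6)*(z - 5)*(z - 2)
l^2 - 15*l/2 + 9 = (l - 6)*(l - 3/2)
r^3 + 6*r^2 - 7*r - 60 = (r - 3)*(r + 4)*(r + 5)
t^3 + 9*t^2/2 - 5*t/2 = t*(t - 1/2)*(t + 5)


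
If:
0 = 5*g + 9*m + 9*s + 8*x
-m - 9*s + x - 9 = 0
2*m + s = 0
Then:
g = 81/85 - 29*x/17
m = 9/17 - x/17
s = 2*x/17 - 18/17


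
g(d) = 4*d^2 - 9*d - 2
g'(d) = 8*d - 9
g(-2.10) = 34.54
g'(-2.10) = -25.80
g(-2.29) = 39.59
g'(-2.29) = -27.32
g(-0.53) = 3.89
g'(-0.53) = -13.24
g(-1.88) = 29.06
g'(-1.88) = -24.04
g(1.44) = -6.67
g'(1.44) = 2.52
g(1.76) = -5.45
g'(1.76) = 5.08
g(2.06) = -3.57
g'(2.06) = 7.48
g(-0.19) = -0.15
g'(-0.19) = -10.52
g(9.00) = 241.00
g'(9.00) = 63.00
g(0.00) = -2.00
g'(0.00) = -9.00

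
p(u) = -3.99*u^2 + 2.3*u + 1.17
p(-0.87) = -3.85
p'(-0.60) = 7.09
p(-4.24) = -80.31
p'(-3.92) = 33.58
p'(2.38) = -16.69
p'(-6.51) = 54.25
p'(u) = 2.3 - 7.98*u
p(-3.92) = -69.16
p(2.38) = -15.96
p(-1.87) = -17.08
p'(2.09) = -14.38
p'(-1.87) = 17.22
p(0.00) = 1.17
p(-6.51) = -182.90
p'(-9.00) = 74.12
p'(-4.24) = 36.14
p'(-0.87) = 9.24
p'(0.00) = 2.30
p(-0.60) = -1.65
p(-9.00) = -342.72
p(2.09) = -11.45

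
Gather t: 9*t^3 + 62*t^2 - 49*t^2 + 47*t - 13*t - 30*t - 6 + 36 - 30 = 9*t^3 + 13*t^2 + 4*t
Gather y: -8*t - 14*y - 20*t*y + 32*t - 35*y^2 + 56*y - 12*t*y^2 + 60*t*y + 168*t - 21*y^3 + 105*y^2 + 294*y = 192*t - 21*y^3 + y^2*(70 - 12*t) + y*(40*t + 336)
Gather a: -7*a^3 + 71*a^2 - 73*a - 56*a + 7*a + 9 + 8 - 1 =-7*a^3 + 71*a^2 - 122*a + 16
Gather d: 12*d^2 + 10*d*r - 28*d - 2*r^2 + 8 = 12*d^2 + d*(10*r - 28) - 2*r^2 + 8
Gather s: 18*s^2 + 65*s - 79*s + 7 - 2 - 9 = 18*s^2 - 14*s - 4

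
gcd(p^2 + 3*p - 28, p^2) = 1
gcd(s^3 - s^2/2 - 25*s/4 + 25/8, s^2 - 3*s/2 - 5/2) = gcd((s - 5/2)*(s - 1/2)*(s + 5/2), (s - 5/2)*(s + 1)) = s - 5/2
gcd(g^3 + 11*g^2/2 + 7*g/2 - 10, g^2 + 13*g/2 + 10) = g^2 + 13*g/2 + 10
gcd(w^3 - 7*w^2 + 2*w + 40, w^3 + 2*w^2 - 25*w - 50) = w^2 - 3*w - 10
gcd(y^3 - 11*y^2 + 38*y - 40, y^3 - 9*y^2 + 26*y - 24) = y^2 - 6*y + 8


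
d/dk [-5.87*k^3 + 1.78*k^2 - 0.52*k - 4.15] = -17.61*k^2 + 3.56*k - 0.52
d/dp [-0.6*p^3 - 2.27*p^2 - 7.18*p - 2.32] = -1.8*p^2 - 4.54*p - 7.18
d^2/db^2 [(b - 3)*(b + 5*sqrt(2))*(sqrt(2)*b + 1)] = 6*sqrt(2)*b - 6*sqrt(2) + 22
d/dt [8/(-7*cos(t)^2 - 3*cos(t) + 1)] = -8*(14*cos(t) + 3)*sin(t)/(7*cos(t)^2 + 3*cos(t) - 1)^2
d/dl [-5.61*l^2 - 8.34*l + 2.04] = -11.22*l - 8.34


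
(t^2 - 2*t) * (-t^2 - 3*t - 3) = -t^4 - t^3 + 3*t^2 + 6*t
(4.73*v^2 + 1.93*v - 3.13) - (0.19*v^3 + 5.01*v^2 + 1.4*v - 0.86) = -0.19*v^3 - 0.279999999999999*v^2 + 0.53*v - 2.27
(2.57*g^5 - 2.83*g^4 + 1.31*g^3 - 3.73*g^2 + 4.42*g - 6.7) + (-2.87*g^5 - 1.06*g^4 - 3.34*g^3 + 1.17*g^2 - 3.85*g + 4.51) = -0.3*g^5 - 3.89*g^4 - 2.03*g^3 - 2.56*g^2 + 0.57*g - 2.19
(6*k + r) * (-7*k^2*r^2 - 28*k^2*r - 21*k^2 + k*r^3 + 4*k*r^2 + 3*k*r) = -42*k^3*r^2 - 168*k^3*r - 126*k^3 - k^2*r^3 - 4*k^2*r^2 - 3*k^2*r + k*r^4 + 4*k*r^3 + 3*k*r^2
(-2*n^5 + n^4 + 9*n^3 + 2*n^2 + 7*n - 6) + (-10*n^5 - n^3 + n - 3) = -12*n^5 + n^4 + 8*n^3 + 2*n^2 + 8*n - 9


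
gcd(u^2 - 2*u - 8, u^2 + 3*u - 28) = u - 4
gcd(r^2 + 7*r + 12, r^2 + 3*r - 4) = r + 4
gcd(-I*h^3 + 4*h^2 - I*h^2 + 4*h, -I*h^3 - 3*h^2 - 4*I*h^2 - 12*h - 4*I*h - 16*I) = 1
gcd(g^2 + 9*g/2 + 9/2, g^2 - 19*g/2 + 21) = 1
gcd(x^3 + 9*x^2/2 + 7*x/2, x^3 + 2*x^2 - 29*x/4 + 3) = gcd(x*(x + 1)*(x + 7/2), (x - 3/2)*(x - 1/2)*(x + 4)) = 1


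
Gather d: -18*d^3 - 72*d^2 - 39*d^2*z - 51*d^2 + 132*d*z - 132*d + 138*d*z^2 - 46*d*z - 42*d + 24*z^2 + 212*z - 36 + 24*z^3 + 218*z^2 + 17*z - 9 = -18*d^3 + d^2*(-39*z - 123) + d*(138*z^2 + 86*z - 174) + 24*z^3 + 242*z^2 + 229*z - 45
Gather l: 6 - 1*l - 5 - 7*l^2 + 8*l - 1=-7*l^2 + 7*l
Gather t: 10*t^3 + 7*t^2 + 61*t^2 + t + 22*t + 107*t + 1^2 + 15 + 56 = 10*t^3 + 68*t^2 + 130*t + 72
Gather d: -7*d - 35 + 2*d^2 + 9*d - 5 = 2*d^2 + 2*d - 40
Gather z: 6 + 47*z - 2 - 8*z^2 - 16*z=-8*z^2 + 31*z + 4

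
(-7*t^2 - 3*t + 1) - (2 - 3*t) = -7*t^2 - 1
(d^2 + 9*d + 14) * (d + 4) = d^3 + 13*d^2 + 50*d + 56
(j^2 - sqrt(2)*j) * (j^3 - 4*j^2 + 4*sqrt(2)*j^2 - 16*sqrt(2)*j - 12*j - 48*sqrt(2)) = j^5 - 4*j^4 + 3*sqrt(2)*j^4 - 20*j^3 - 12*sqrt(2)*j^3 - 36*sqrt(2)*j^2 + 32*j^2 + 96*j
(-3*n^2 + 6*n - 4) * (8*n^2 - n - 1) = -24*n^4 + 51*n^3 - 35*n^2 - 2*n + 4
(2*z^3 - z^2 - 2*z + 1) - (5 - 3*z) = 2*z^3 - z^2 + z - 4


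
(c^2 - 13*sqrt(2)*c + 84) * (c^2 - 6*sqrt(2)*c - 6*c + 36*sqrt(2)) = c^4 - 19*sqrt(2)*c^3 - 6*c^3 + 114*sqrt(2)*c^2 + 240*c^2 - 1440*c - 504*sqrt(2)*c + 3024*sqrt(2)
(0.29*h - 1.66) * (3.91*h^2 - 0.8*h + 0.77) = 1.1339*h^3 - 6.7226*h^2 + 1.5513*h - 1.2782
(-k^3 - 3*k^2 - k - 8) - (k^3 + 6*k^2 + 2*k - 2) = -2*k^3 - 9*k^2 - 3*k - 6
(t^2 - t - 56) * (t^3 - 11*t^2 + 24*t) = t^5 - 12*t^4 - 21*t^3 + 592*t^2 - 1344*t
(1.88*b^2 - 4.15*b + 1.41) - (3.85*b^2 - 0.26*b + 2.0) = -1.97*b^2 - 3.89*b - 0.59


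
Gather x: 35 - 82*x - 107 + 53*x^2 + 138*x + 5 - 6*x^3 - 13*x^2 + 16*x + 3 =-6*x^3 + 40*x^2 + 72*x - 64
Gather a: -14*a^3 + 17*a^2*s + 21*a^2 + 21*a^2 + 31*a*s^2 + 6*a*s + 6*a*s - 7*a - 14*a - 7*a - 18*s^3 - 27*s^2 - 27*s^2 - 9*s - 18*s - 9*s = -14*a^3 + a^2*(17*s + 42) + a*(31*s^2 + 12*s - 28) - 18*s^3 - 54*s^2 - 36*s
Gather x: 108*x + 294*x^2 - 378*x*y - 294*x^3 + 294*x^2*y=-294*x^3 + x^2*(294*y + 294) + x*(108 - 378*y)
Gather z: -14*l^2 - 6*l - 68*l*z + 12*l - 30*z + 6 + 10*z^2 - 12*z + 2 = -14*l^2 + 6*l + 10*z^2 + z*(-68*l - 42) + 8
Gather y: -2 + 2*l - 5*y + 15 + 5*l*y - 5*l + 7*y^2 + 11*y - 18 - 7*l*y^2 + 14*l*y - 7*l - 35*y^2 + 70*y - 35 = -10*l + y^2*(-7*l - 28) + y*(19*l + 76) - 40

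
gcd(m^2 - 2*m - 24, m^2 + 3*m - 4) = m + 4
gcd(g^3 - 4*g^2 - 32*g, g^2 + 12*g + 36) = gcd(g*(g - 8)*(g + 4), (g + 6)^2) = 1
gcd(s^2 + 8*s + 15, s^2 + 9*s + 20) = s + 5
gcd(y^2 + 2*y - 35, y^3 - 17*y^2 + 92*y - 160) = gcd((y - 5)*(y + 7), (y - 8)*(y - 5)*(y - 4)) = y - 5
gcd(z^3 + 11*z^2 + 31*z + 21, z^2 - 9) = z + 3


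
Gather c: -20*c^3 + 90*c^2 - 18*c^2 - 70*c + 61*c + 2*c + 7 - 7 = -20*c^3 + 72*c^2 - 7*c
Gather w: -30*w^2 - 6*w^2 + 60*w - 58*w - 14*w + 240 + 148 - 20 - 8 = -36*w^2 - 12*w + 360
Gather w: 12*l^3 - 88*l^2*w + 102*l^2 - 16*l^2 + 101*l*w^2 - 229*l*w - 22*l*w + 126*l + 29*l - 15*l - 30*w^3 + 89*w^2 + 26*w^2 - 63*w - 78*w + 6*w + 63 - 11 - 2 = 12*l^3 + 86*l^2 + 140*l - 30*w^3 + w^2*(101*l + 115) + w*(-88*l^2 - 251*l - 135) + 50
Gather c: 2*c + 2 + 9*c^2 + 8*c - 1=9*c^2 + 10*c + 1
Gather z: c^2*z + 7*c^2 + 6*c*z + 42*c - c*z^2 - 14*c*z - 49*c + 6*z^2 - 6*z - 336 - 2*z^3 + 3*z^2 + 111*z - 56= 7*c^2 - 7*c - 2*z^3 + z^2*(9 - c) + z*(c^2 - 8*c + 105) - 392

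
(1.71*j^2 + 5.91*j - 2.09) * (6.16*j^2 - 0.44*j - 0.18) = 10.5336*j^4 + 35.6532*j^3 - 15.7826*j^2 - 0.1442*j + 0.3762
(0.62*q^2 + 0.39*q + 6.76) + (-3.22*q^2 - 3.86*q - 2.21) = -2.6*q^2 - 3.47*q + 4.55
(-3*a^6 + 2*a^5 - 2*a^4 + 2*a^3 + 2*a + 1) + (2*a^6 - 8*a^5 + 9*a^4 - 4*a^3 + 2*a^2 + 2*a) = -a^6 - 6*a^5 + 7*a^4 - 2*a^3 + 2*a^2 + 4*a + 1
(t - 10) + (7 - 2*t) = -t - 3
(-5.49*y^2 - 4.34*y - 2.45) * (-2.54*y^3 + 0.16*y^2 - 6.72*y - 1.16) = 13.9446*y^5 + 10.1452*y^4 + 42.4214*y^3 + 35.1412*y^2 + 21.4984*y + 2.842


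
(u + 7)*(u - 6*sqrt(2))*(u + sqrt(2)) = u^3 - 5*sqrt(2)*u^2 + 7*u^2 - 35*sqrt(2)*u - 12*u - 84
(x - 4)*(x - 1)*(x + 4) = x^3 - x^2 - 16*x + 16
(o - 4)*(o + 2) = o^2 - 2*o - 8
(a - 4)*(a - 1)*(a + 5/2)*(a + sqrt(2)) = a^4 - 5*a^3/2 + sqrt(2)*a^3 - 17*a^2/2 - 5*sqrt(2)*a^2/2 - 17*sqrt(2)*a/2 + 10*a + 10*sqrt(2)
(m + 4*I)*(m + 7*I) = m^2 + 11*I*m - 28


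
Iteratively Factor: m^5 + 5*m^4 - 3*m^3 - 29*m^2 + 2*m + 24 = (m + 3)*(m^4 + 2*m^3 - 9*m^2 - 2*m + 8) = (m + 3)*(m + 4)*(m^3 - 2*m^2 - m + 2) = (m - 1)*(m + 3)*(m + 4)*(m^2 - m - 2) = (m - 2)*(m - 1)*(m + 3)*(m + 4)*(m + 1)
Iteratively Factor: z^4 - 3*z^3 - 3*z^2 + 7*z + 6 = (z - 3)*(z^3 - 3*z - 2) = (z - 3)*(z - 2)*(z^2 + 2*z + 1) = (z - 3)*(z - 2)*(z + 1)*(z + 1)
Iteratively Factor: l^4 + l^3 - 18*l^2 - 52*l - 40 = (l + 2)*(l^3 - l^2 - 16*l - 20) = (l + 2)^2*(l^2 - 3*l - 10) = (l - 5)*(l + 2)^2*(l + 2)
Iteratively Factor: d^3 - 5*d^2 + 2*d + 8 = (d - 2)*(d^2 - 3*d - 4) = (d - 2)*(d + 1)*(d - 4)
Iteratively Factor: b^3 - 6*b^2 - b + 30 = (b - 5)*(b^2 - b - 6) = (b - 5)*(b + 2)*(b - 3)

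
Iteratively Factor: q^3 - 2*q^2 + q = (q - 1)*(q^2 - q) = (q - 1)^2*(q)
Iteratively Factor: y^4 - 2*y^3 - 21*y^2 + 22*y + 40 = (y - 2)*(y^3 - 21*y - 20) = (y - 2)*(y + 1)*(y^2 - y - 20) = (y - 2)*(y + 1)*(y + 4)*(y - 5)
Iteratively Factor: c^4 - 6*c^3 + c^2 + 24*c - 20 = (c + 2)*(c^3 - 8*c^2 + 17*c - 10) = (c - 1)*(c + 2)*(c^2 - 7*c + 10) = (c - 5)*(c - 1)*(c + 2)*(c - 2)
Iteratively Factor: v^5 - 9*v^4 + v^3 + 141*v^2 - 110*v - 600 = (v - 5)*(v^4 - 4*v^3 - 19*v^2 + 46*v + 120) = (v - 5)*(v + 2)*(v^3 - 6*v^2 - 7*v + 60) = (v - 5)*(v - 4)*(v + 2)*(v^2 - 2*v - 15) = (v - 5)^2*(v - 4)*(v + 2)*(v + 3)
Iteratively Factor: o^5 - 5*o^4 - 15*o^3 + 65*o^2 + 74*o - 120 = (o + 3)*(o^4 - 8*o^3 + 9*o^2 + 38*o - 40) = (o - 4)*(o + 3)*(o^3 - 4*o^2 - 7*o + 10) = (o - 4)*(o - 1)*(o + 3)*(o^2 - 3*o - 10) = (o - 4)*(o - 1)*(o + 2)*(o + 3)*(o - 5)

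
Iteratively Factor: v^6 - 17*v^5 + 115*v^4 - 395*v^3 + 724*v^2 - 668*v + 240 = (v - 5)*(v^5 - 12*v^4 + 55*v^3 - 120*v^2 + 124*v - 48) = (v - 5)*(v - 4)*(v^4 - 8*v^3 + 23*v^2 - 28*v + 12) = (v - 5)*(v - 4)*(v - 2)*(v^3 - 6*v^2 + 11*v - 6) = (v - 5)*(v - 4)*(v - 2)^2*(v^2 - 4*v + 3) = (v - 5)*(v - 4)*(v - 3)*(v - 2)^2*(v - 1)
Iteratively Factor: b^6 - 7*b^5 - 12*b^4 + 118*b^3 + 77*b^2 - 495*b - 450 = (b - 5)*(b^5 - 2*b^4 - 22*b^3 + 8*b^2 + 117*b + 90) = (b - 5)*(b + 3)*(b^4 - 5*b^3 - 7*b^2 + 29*b + 30) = (b - 5)*(b + 2)*(b + 3)*(b^3 - 7*b^2 + 7*b + 15) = (b - 5)*(b + 1)*(b + 2)*(b + 3)*(b^2 - 8*b + 15) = (b - 5)*(b - 3)*(b + 1)*(b + 2)*(b + 3)*(b - 5)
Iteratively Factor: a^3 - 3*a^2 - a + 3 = (a + 1)*(a^2 - 4*a + 3) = (a - 3)*(a + 1)*(a - 1)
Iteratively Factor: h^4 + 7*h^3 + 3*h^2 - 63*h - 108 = (h + 3)*(h^3 + 4*h^2 - 9*h - 36) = (h + 3)*(h + 4)*(h^2 - 9) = (h + 3)^2*(h + 4)*(h - 3)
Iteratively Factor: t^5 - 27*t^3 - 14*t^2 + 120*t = (t - 5)*(t^4 + 5*t^3 - 2*t^2 - 24*t) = (t - 5)*(t + 3)*(t^3 + 2*t^2 - 8*t) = t*(t - 5)*(t + 3)*(t^2 + 2*t - 8) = t*(t - 5)*(t + 3)*(t + 4)*(t - 2)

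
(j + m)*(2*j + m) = 2*j^2 + 3*j*m + m^2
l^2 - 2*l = l*(l - 2)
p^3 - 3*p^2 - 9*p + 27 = (p - 3)^2*(p + 3)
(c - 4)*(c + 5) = c^2 + c - 20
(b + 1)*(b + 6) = b^2 + 7*b + 6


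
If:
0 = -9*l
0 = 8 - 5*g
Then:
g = 8/5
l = 0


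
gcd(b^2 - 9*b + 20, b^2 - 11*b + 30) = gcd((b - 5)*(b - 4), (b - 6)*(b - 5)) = b - 5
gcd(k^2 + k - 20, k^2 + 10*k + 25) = k + 5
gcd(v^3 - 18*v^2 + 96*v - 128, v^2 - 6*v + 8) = v - 2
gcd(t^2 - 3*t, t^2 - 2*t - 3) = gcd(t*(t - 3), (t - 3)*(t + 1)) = t - 3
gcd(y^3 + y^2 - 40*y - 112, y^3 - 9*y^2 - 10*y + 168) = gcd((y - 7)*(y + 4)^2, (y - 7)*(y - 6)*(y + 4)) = y^2 - 3*y - 28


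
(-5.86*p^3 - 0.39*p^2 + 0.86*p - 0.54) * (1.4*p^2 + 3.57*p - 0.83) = -8.204*p^5 - 21.4662*p^4 + 4.6755*p^3 + 2.6379*p^2 - 2.6416*p + 0.4482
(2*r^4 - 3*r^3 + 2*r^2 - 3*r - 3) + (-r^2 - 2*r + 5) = 2*r^4 - 3*r^3 + r^2 - 5*r + 2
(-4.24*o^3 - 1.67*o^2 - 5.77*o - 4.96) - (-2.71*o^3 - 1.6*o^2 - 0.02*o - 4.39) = -1.53*o^3 - 0.0699999999999998*o^2 - 5.75*o - 0.57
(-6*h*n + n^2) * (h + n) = -6*h^2*n - 5*h*n^2 + n^3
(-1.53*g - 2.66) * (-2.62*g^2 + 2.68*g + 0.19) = 4.0086*g^3 + 2.8688*g^2 - 7.4195*g - 0.5054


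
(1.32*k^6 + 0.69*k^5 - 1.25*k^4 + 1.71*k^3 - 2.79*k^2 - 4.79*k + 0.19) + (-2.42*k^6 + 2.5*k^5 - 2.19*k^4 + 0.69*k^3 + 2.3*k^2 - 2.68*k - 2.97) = -1.1*k^6 + 3.19*k^5 - 3.44*k^4 + 2.4*k^3 - 0.49*k^2 - 7.47*k - 2.78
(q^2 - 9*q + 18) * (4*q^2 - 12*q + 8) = 4*q^4 - 48*q^3 + 188*q^2 - 288*q + 144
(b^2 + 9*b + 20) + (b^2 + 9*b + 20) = 2*b^2 + 18*b + 40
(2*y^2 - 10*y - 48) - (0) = 2*y^2 - 10*y - 48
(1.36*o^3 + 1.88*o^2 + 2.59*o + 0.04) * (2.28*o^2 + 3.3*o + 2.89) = 3.1008*o^5 + 8.7744*o^4 + 16.0396*o^3 + 14.0714*o^2 + 7.6171*o + 0.1156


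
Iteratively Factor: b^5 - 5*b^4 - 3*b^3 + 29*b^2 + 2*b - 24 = (b - 4)*(b^4 - b^3 - 7*b^2 + b + 6) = (b - 4)*(b + 2)*(b^3 - 3*b^2 - b + 3) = (b - 4)*(b - 3)*(b + 2)*(b^2 - 1) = (b - 4)*(b - 3)*(b + 1)*(b + 2)*(b - 1)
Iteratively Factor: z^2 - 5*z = (z)*(z - 5)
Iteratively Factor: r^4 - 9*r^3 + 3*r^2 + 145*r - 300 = (r - 3)*(r^3 - 6*r^2 - 15*r + 100) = (r - 3)*(r + 4)*(r^2 - 10*r + 25) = (r - 5)*(r - 3)*(r + 4)*(r - 5)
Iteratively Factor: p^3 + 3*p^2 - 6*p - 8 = (p - 2)*(p^2 + 5*p + 4) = (p - 2)*(p + 4)*(p + 1)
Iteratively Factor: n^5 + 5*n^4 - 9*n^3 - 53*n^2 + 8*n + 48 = (n - 1)*(n^4 + 6*n^3 - 3*n^2 - 56*n - 48) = (n - 1)*(n + 4)*(n^3 + 2*n^2 - 11*n - 12) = (n - 1)*(n + 4)^2*(n^2 - 2*n - 3) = (n - 1)*(n + 1)*(n + 4)^2*(n - 3)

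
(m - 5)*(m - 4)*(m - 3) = m^3 - 12*m^2 + 47*m - 60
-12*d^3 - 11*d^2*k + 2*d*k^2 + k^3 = (-3*d + k)*(d + k)*(4*d + k)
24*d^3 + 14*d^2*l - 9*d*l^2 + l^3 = (-6*d + l)*(-4*d + l)*(d + l)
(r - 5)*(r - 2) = r^2 - 7*r + 10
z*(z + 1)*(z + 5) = z^3 + 6*z^2 + 5*z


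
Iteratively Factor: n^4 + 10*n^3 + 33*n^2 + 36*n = (n + 3)*(n^3 + 7*n^2 + 12*n) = (n + 3)^2*(n^2 + 4*n) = (n + 3)^2*(n + 4)*(n)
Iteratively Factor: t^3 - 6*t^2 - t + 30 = (t - 3)*(t^2 - 3*t - 10) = (t - 5)*(t - 3)*(t + 2)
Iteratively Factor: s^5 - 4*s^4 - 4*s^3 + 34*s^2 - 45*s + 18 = (s - 1)*(s^4 - 3*s^3 - 7*s^2 + 27*s - 18) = (s - 1)^2*(s^3 - 2*s^2 - 9*s + 18) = (s - 3)*(s - 1)^2*(s^2 + s - 6) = (s - 3)*(s - 1)^2*(s + 3)*(s - 2)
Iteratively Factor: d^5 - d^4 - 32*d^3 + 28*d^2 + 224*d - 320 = (d - 2)*(d^4 + d^3 - 30*d^2 - 32*d + 160) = (d - 5)*(d - 2)*(d^3 + 6*d^2 - 32) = (d - 5)*(d - 2)*(d + 4)*(d^2 + 2*d - 8) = (d - 5)*(d - 2)*(d + 4)^2*(d - 2)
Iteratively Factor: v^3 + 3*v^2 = (v)*(v^2 + 3*v) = v^2*(v + 3)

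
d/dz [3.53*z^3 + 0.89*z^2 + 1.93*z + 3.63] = 10.59*z^2 + 1.78*z + 1.93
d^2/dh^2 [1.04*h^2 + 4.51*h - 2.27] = 2.08000000000000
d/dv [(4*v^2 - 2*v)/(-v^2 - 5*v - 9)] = 2*(-11*v^2 - 36*v + 9)/(v^4 + 10*v^3 + 43*v^2 + 90*v + 81)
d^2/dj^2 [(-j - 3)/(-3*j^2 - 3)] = 2*(4*j^2*(j + 3) - 3*(j + 1)*(j^2 + 1))/(3*(j^2 + 1)^3)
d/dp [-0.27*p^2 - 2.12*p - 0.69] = -0.54*p - 2.12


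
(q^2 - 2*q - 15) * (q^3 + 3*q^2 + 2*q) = q^5 + q^4 - 19*q^3 - 49*q^2 - 30*q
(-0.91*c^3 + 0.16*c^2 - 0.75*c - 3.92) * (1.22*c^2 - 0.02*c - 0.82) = -1.1102*c^5 + 0.2134*c^4 - 0.172*c^3 - 4.8986*c^2 + 0.6934*c + 3.2144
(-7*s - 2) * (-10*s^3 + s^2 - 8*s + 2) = 70*s^4 + 13*s^3 + 54*s^2 + 2*s - 4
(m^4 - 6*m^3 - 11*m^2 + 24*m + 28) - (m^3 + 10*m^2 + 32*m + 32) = m^4 - 7*m^3 - 21*m^2 - 8*m - 4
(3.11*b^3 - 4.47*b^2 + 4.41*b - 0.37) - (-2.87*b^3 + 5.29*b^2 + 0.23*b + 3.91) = 5.98*b^3 - 9.76*b^2 + 4.18*b - 4.28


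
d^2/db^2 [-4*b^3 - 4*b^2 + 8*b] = -24*b - 8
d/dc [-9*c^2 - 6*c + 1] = -18*c - 6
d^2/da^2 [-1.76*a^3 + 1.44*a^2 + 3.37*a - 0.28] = 2.88 - 10.56*a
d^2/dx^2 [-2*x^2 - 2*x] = -4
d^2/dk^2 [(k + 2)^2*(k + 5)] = 6*k + 18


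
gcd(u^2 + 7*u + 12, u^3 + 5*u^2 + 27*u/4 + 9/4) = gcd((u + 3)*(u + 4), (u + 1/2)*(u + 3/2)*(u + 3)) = u + 3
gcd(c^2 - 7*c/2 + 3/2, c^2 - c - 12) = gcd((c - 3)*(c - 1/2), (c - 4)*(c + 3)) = 1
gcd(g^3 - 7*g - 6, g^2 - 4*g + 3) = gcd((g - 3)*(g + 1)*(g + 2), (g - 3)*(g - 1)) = g - 3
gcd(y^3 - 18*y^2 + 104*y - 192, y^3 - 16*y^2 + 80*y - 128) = y^2 - 12*y + 32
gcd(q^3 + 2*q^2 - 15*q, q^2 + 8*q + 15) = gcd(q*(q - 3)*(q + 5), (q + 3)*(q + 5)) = q + 5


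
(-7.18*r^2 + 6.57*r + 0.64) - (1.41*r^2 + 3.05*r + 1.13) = -8.59*r^2 + 3.52*r - 0.49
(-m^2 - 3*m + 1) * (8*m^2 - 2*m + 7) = -8*m^4 - 22*m^3 + 7*m^2 - 23*m + 7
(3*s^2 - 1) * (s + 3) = 3*s^3 + 9*s^2 - s - 3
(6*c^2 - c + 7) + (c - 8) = 6*c^2 - 1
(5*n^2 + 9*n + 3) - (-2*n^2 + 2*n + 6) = 7*n^2 + 7*n - 3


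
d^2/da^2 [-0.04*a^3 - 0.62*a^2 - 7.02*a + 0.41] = -0.24*a - 1.24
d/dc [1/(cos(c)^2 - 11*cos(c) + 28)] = (2*cos(c) - 11)*sin(c)/(cos(c)^2 - 11*cos(c) + 28)^2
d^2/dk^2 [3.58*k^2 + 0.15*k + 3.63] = 7.16000000000000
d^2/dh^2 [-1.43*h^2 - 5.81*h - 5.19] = -2.86000000000000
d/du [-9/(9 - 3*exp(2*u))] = -6*exp(2*u)/(exp(2*u) - 3)^2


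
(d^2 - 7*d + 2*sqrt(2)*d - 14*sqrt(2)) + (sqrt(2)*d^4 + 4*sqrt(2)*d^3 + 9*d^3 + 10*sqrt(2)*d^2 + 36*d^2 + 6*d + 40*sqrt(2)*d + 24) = sqrt(2)*d^4 + 4*sqrt(2)*d^3 + 9*d^3 + 10*sqrt(2)*d^2 + 37*d^2 - d + 42*sqrt(2)*d - 14*sqrt(2) + 24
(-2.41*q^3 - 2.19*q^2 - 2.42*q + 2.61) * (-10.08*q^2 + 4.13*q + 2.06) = 24.2928*q^5 + 12.1219*q^4 + 10.3843*q^3 - 40.8148*q^2 + 5.7941*q + 5.3766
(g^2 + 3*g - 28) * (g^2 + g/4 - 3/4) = g^4 + 13*g^3/4 - 28*g^2 - 37*g/4 + 21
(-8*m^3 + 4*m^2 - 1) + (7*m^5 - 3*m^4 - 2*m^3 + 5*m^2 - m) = 7*m^5 - 3*m^4 - 10*m^3 + 9*m^2 - m - 1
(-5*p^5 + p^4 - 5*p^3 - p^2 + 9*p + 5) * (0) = 0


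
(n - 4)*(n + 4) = n^2 - 16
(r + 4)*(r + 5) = r^2 + 9*r + 20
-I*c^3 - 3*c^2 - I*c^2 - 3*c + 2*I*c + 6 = (c + 2)*(c - 3*I)*(-I*c + I)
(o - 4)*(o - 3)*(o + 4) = o^3 - 3*o^2 - 16*o + 48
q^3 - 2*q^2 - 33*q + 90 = (q - 5)*(q - 3)*(q + 6)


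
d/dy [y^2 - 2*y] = 2*y - 2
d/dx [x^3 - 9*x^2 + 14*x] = 3*x^2 - 18*x + 14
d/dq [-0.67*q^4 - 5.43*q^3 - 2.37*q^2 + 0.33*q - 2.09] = -2.68*q^3 - 16.29*q^2 - 4.74*q + 0.33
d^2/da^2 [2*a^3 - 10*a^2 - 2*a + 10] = 12*a - 20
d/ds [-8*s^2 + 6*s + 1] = 6 - 16*s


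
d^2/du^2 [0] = 0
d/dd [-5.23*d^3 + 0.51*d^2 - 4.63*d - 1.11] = -15.69*d^2 + 1.02*d - 4.63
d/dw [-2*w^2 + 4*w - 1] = 4 - 4*w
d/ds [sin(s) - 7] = cos(s)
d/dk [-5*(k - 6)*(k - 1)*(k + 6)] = -15*k^2 + 10*k + 180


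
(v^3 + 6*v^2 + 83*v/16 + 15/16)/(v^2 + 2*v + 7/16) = (4*v^2 + 23*v + 15)/(4*v + 7)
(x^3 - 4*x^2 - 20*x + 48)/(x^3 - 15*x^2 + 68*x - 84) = (x + 4)/(x - 7)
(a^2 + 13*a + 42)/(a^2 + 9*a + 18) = (a + 7)/(a + 3)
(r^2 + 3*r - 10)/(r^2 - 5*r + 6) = (r + 5)/(r - 3)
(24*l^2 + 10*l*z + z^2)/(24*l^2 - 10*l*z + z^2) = (24*l^2 + 10*l*z + z^2)/(24*l^2 - 10*l*z + z^2)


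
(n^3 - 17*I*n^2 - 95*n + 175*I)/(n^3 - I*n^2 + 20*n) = (n^2 - 12*I*n - 35)/(n*(n + 4*I))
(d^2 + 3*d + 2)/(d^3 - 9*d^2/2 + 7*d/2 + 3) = 2*(d^2 + 3*d + 2)/(2*d^3 - 9*d^2 + 7*d + 6)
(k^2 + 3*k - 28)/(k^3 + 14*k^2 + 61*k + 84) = (k - 4)/(k^2 + 7*k + 12)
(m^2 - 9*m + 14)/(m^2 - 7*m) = (m - 2)/m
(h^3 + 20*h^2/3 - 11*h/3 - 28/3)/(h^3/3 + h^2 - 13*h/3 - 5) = (3*h^2 + 17*h - 28)/(h^2 + 2*h - 15)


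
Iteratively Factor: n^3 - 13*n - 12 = (n + 3)*(n^2 - 3*n - 4) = (n - 4)*(n + 3)*(n + 1)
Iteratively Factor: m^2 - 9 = (m + 3)*(m - 3)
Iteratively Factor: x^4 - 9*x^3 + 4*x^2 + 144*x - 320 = (x - 4)*(x^3 - 5*x^2 - 16*x + 80) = (x - 5)*(x - 4)*(x^2 - 16) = (x - 5)*(x - 4)*(x + 4)*(x - 4)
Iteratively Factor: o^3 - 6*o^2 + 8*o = (o)*(o^2 - 6*o + 8) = o*(o - 4)*(o - 2)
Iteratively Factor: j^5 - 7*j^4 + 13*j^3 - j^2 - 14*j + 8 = (j + 1)*(j^4 - 8*j^3 + 21*j^2 - 22*j + 8) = (j - 4)*(j + 1)*(j^3 - 4*j^2 + 5*j - 2) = (j - 4)*(j - 1)*(j + 1)*(j^2 - 3*j + 2) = (j - 4)*(j - 1)^2*(j + 1)*(j - 2)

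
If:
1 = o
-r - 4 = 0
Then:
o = 1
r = -4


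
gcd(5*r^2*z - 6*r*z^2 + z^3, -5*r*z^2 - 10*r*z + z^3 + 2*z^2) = -5*r*z + z^2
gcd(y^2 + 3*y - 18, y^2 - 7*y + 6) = 1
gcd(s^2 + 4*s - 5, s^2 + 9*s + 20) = s + 5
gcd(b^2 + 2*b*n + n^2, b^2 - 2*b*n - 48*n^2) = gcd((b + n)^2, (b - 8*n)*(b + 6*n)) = 1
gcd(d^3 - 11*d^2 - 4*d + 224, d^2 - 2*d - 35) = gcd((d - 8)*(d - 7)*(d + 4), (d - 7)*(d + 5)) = d - 7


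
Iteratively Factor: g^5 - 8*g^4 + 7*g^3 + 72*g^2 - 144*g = (g - 4)*(g^4 - 4*g^3 - 9*g^2 + 36*g) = g*(g - 4)*(g^3 - 4*g^2 - 9*g + 36) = g*(g - 4)^2*(g^2 - 9) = g*(g - 4)^2*(g + 3)*(g - 3)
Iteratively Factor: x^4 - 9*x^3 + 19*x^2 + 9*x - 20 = (x + 1)*(x^3 - 10*x^2 + 29*x - 20) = (x - 4)*(x + 1)*(x^2 - 6*x + 5) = (x - 5)*(x - 4)*(x + 1)*(x - 1)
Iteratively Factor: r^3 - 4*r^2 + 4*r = (r - 2)*(r^2 - 2*r) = r*(r - 2)*(r - 2)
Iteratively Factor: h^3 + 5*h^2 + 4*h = (h + 4)*(h^2 + h) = (h + 1)*(h + 4)*(h)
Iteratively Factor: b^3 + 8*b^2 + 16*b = (b)*(b^2 + 8*b + 16) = b*(b + 4)*(b + 4)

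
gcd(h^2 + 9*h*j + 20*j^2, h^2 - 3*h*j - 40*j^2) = h + 5*j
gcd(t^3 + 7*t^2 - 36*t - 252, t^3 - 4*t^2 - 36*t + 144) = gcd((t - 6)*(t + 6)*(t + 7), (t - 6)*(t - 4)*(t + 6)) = t^2 - 36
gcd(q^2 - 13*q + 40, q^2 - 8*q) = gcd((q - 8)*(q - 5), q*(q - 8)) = q - 8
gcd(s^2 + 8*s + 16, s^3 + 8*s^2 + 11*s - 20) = s + 4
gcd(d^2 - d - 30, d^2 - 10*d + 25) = 1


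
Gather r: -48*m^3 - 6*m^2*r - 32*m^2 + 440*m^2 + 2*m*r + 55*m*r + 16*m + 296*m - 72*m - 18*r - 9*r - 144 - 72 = -48*m^3 + 408*m^2 + 240*m + r*(-6*m^2 + 57*m - 27) - 216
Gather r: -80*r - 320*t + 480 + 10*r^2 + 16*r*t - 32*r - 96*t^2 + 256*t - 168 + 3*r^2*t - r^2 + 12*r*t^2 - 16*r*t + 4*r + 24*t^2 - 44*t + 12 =r^2*(3*t + 9) + r*(12*t^2 - 108) - 72*t^2 - 108*t + 324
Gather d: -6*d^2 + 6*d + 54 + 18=-6*d^2 + 6*d + 72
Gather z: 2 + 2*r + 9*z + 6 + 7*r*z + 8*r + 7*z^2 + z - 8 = 10*r + 7*z^2 + z*(7*r + 10)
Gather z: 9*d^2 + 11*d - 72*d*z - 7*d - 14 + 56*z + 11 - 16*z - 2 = 9*d^2 + 4*d + z*(40 - 72*d) - 5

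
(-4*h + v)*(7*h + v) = -28*h^2 + 3*h*v + v^2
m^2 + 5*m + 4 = (m + 1)*(m + 4)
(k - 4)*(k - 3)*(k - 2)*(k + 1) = k^4 - 8*k^3 + 17*k^2 + 2*k - 24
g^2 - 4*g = g*(g - 4)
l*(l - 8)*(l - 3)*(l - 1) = l^4 - 12*l^3 + 35*l^2 - 24*l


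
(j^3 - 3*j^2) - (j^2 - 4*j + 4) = j^3 - 4*j^2 + 4*j - 4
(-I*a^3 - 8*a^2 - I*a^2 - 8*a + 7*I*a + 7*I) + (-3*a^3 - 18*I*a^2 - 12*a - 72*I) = -3*a^3 - I*a^3 - 8*a^2 - 19*I*a^2 - 20*a + 7*I*a - 65*I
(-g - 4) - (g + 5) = -2*g - 9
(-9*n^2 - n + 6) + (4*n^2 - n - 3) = -5*n^2 - 2*n + 3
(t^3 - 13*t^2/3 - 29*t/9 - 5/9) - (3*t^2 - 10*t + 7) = t^3 - 22*t^2/3 + 61*t/9 - 68/9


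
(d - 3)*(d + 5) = d^2 + 2*d - 15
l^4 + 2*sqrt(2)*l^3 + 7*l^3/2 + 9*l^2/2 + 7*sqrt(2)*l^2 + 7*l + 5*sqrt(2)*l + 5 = (l + 1)*(l + 5/2)*(l + sqrt(2))^2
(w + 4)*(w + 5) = w^2 + 9*w + 20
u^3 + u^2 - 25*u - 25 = (u - 5)*(u + 1)*(u + 5)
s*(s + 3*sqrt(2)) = s^2 + 3*sqrt(2)*s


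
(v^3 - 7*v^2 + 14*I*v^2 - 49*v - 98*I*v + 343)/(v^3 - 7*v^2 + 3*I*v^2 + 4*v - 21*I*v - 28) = (v^2 + 14*I*v - 49)/(v^2 + 3*I*v + 4)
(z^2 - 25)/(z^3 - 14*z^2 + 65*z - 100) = (z + 5)/(z^2 - 9*z + 20)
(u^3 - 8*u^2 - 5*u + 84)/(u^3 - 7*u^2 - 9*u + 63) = (u - 4)/(u - 3)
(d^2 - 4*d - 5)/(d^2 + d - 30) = (d + 1)/(d + 6)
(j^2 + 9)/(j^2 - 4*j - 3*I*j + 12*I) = (j + 3*I)/(j - 4)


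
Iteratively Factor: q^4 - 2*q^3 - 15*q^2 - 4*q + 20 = (q + 2)*(q^3 - 4*q^2 - 7*q + 10) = (q + 2)^2*(q^2 - 6*q + 5) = (q - 1)*(q + 2)^2*(q - 5)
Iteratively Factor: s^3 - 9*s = (s + 3)*(s^2 - 3*s) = (s - 3)*(s + 3)*(s)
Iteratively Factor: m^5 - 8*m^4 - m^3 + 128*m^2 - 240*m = (m - 4)*(m^4 - 4*m^3 - 17*m^2 + 60*m) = (m - 5)*(m - 4)*(m^3 + m^2 - 12*m) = (m - 5)*(m - 4)*(m - 3)*(m^2 + 4*m) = m*(m - 5)*(m - 4)*(m - 3)*(m + 4)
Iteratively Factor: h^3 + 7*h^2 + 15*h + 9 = (h + 3)*(h^2 + 4*h + 3) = (h + 1)*(h + 3)*(h + 3)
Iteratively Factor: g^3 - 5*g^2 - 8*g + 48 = (g - 4)*(g^2 - g - 12) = (g - 4)*(g + 3)*(g - 4)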